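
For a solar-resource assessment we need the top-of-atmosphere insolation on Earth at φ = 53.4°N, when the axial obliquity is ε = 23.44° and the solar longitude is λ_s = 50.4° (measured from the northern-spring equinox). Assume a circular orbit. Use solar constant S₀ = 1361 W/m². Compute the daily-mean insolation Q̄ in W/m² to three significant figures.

Q̄ ≈ 437 W/m²

Solar declination: sin δ = sin ε · sin λ_s = sin 23.44° × sin 50.4° = 0.30650, so δ = +17.849°.
cos H₀ = −tan(+53.4°) tan(+17.849°) = -0.4336, H₀ = 2.0192 rad.
Bracket: H₀ sin φ sin δ + cos φ cos δ sin H₀ = 2.0192×0.80282×0.30650 + 0.59622×0.95187×0.90112 = 0.496853 + 0.511407 = 1.008260.
Q̄ = (S₀/π) × [bracket] = (1361/π) × 1.008260 = 436.8 W/m².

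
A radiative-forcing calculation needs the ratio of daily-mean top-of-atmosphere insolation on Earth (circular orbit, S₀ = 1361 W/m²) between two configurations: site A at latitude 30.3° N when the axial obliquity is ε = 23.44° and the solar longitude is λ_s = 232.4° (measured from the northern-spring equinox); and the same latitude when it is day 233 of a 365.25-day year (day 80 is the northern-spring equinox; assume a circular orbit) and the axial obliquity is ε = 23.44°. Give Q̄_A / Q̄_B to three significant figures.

— Configuration A (φ=+30.3°):
Solar declination: sin δ = sin ε · sin λ_s = sin 23.44° × sin 232.4° = -0.31516, so δ = -18.371°.
cos H₀ = −tan(+30.3°) tan(-18.371°) = 0.1941, H₀ = 1.3755 rad.
Bracket: H₀ sin φ sin δ + cos φ cos δ sin H₀ = 1.3755×0.50453×-0.31516 + 0.86340×0.94904×0.98099 = -0.218715 + 0.803824 = 0.585109.
Q̄ = (S₀/π) × [bracket] = (1361/π) × 0.585109 = 253.48 W/m².
— Configuration B (φ=+30.3°):
Solar longitude: λ_s = 360° × (233 − 80)/365.25 = 150.801°.
sin δ = sin 23.44° × sin 150.801° = 0.19406, so δ = +11.190°.
cos H₀ = −tan(+30.3°) tan(+11.190°) = -0.1156, H₀ = 1.6867 rad.
Bracket: H₀ sin φ sin δ + cos φ cos δ sin H₀ = 1.6867×0.50453×0.19406 + 0.86340×0.98099×0.99330 = 0.165143 + 0.841312 = 1.006455.
Q̄ = (S₀/π) × [bracket] = (1361/π) × 1.006455 = 436.02 W/m².
Ratio Q̄_A / Q̄_B = 253.48 / 436.02 = 0.5813.

Q̄_A / Q̄_B ≈ 0.581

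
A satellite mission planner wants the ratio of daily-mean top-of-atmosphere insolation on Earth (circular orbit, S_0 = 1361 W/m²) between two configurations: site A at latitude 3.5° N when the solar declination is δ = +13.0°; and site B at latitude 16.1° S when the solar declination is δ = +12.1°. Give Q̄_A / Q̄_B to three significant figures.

— Configuration A (ϕ=+3.5°):
cos h₀ = −tan(+3.5°) tan(+13.000°) = -0.0141, h₀ = 1.5849 rad.
Bracket: h₀ sin ϕ sin δ + cos ϕ cos δ sin h₀ = 1.5849×0.06105×0.22495 + 0.99813×0.97437×0.99990 = 0.021766 + 0.972451 = 0.994217.
Q̄ = (S_0/π) × [bracket] = (1361/π) × 0.994217 = 430.71 W/m².
— Configuration B (ϕ=-16.1°):
cos h₀ = −tan(-16.1°) tan(+12.100°) = 0.0619, h₀ = 1.5089 rad.
Bracket: h₀ sin ϕ sin δ + cos ϕ cos δ sin h₀ = 1.5089×-0.27731×0.20962 + 0.96078×0.97778×0.99808 = -0.087712 + 0.937628 = 0.849916.
Q̄ = (S_0/π) × [bracket] = (1361/π) × 0.849916 = 368.20 W/m².
Ratio Q̄_A / Q̄_B = 430.71 / 368.20 = 1.170.

Q̄_A / Q̄_B ≈ 1.17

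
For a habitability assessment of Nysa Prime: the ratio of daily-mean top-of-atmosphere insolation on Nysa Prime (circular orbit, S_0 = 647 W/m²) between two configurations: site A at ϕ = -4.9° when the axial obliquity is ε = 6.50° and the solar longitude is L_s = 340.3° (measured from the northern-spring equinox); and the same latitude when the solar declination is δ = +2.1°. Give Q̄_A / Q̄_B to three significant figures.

— Configuration A (ϕ=-4.9°):
Solar declination: sin δ = sin ε · sin L_s = sin 6.50° × sin 340.3° = -0.03816, so δ = -2.187°.
cos h₀ = −tan(-4.9°) tan(-2.187°) = -0.0033, h₀ = 1.5741 rad.
Bracket: h₀ sin ϕ sin δ + cos ϕ cos δ sin h₀ = 1.5741×-0.08542×-0.03816 + 0.99635×0.99927×0.99999 = 0.005131 + 0.995613 = 1.000744.
Q̄ = (S_0/π) × [bracket] = (647/π) × 1.000744 = 206.10 W/m².
— Configuration B (ϕ=-4.9°):
cos h₀ = −tan(-4.9°) tan(+2.100°) = 0.0031, h₀ = 1.5677 rad.
Bracket: h₀ sin ϕ sin δ + cos ϕ cos δ sin h₀ = 1.5677×-0.08542×0.03664 + 0.99635×0.99933×1.00000 = -0.004907 + 0.995682 = 0.990775.
Q̄ = (S_0/π) × [bracket] = (647/π) × 0.990775 = 204.05 W/m².
Ratio Q̄_A / Q̄_B = 206.10 / 204.05 = 1.010.

Q̄_A / Q̄_B ≈ 1.01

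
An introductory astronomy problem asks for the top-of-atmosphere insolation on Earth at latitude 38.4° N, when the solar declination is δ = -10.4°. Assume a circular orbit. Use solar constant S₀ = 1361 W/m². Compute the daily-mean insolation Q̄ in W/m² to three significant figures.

Q̄ ≈ 261 W/m²

cos H₀ = −tan(+38.4°) tan(-10.400°) = 0.1455, H₀ = 1.4248 rad.
Bracket: H₀ sin φ sin δ + cos φ cos δ sin H₀ = 1.4248×0.62115×-0.18052 + 0.78369×0.98357×0.98936 = -0.159763 + 0.762613 = 0.602850.
Q̄ = (S₀/π) × [bracket] = (1361/π) × 0.602850 = 261.2 W/m².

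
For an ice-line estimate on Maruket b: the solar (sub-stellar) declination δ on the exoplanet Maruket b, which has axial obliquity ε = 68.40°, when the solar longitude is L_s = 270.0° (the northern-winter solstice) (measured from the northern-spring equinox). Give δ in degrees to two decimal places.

sin δ = sin ε · sin L_s = sin 68.40° × sin 270.0° = -0.929776.
δ = arcsin(-0.929776) = -68.40°.

δ = -68.40°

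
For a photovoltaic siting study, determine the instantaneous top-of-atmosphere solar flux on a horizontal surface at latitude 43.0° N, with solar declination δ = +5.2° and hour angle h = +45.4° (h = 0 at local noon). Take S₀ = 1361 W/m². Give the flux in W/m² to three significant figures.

780 W/m²

cos θ_z = sin φ sin δ + cos φ cos δ cos h = 0.061811 + 0.511409 = 0.573220.
Flux = S₀ · cos θ_z = 1361 × 0.573220 = 780.2 W/m².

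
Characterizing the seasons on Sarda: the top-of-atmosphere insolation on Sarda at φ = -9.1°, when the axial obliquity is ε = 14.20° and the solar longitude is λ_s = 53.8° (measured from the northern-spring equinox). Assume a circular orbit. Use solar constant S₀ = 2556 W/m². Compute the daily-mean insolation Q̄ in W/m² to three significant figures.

Solar declination: sin δ = sin ε · sin λ_s = sin 14.20° × sin 53.8° = 0.19795, so δ = +11.417°.
cos H₀ = −tan(-9.1°) tan(+11.417°) = 0.0323, H₀ = 1.5384 rad.
Bracket: H₀ sin φ sin δ + cos φ cos δ sin H₀ = 1.5384×-0.15816×0.19795 + 0.98741×0.98021×0.99948 = -0.048164 + 0.967366 = 0.919202.
Q̄ = (S₀/π) × [bracket] = (2556/π) × 0.919202 = 747.9 W/m².

Q̄ ≈ 748 W/m²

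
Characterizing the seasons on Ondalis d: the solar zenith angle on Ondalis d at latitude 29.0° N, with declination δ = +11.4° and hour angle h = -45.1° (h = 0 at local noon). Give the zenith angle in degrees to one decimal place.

cos θ_z = sin φ sin δ + cos φ cos δ cos h = 0.095826 + 0.605189 = 0.701015.
θ_z = arccos(0.701015) = 45.5°.

θ_z = 45.5°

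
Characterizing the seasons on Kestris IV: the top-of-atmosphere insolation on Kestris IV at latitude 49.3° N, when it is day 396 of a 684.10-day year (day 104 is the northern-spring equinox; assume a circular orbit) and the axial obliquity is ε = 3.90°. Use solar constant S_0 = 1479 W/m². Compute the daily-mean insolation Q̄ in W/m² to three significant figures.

Q̄ ≈ 324 W/m²

Solar longitude: L_s = 360° × (396 − 104)/684.10 = 153.662°.
sin δ = sin 3.90° × sin 153.662° = 0.03018, so δ = +1.729°.
cos h₀ = −tan(+49.3°) tan(+1.729°) = -0.0351, h₀ = 1.6059 rad.
Bracket: h₀ sin ϕ sin δ + cos ϕ cos δ sin h₀ = 1.6059×0.75813×0.03018 + 0.65210×0.99954×0.99938 = 0.036744 + 0.651396 = 0.688140.
Q̄ = (S_0/π) × [bracket] = (1479/π) × 0.688140 = 324.0 W/m².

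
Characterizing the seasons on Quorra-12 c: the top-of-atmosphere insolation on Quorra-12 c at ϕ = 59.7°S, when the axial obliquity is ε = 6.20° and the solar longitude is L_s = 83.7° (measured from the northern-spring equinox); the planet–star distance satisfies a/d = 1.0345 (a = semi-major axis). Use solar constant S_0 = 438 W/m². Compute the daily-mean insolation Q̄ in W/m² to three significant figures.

Solar declination: sin δ = sin ε · sin L_s = sin 6.20° × sin 83.7° = 0.10735, so δ = +6.162°.
cos h₀ = −tan(-59.7°) tan(+6.162°) = 0.1848, h₀ = 1.3850 rad.
Bracket: h₀ sin ϕ sin δ + cos ϕ cos δ sin h₀ = 1.3850×-0.86340×0.10735 + 0.50453×0.99422×0.98278 = -0.128370 + 0.492976 = 0.364606.
Inverse-square distance factor (a/d)² = 1.0345² = 1.070190.
Q̄ = (S_0/π) × 1.070190 × [bracket] = (438/π) × 1.070190 × 0.364606 = 54.40 W/m².

Q̄ ≈ 54.4 W/m²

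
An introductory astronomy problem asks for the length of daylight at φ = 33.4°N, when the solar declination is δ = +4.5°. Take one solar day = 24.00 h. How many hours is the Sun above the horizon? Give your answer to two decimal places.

cos H₀ = −tan φ · tan δ = −tan(+33.4°) × tan(+4.500°) = -0.0519, so H₀ = 1.6227 rad = 92.97°.
Daylight = 2H₀/(2π) × 24.00 h = (1.6227/π) × 24.00 = 12.40 h.

12.40 h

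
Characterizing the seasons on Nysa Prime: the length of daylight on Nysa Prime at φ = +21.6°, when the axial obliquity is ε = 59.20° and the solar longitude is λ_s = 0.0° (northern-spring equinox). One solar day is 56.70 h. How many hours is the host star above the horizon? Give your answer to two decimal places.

Solar declination: sin δ = sin ε · sin λ_s = sin 59.20° × sin 0.0° = 0.00000, so δ = +0.000°.
cos H₀ = −tan φ · tan δ = −tan(+21.6°) × tan(+0.000°) = -0.0000, so H₀ = 1.5708 rad = 90.00°.
Daylight = 2H₀/(2π) × 56.70 h = (1.5708/π) × 56.70 = 28.35 h.

28.35 h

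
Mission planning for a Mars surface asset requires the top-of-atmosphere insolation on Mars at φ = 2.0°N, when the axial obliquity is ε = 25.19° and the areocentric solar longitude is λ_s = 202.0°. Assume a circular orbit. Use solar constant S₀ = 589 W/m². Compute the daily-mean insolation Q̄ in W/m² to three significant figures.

sin δ = sin 25.19° × sin 202.0° = -0.15944, so δ = -9.174°.
cos H₀ = −tan(+2.0°) tan(-9.174°) = 0.0056, H₀ = 1.5652 rad.
Bracket: H₀ sin φ sin δ + cos φ cos δ sin H₀ = 1.5652×0.03490×-0.15944 + 0.99939×0.98721×0.99998 = -0.008709 + 0.986588 = 0.977879.
Q̄ = (S₀/π) × [bracket] = (589/π) × 0.977879 = 183.3 W/m².

Q̄ ≈ 183 W/m²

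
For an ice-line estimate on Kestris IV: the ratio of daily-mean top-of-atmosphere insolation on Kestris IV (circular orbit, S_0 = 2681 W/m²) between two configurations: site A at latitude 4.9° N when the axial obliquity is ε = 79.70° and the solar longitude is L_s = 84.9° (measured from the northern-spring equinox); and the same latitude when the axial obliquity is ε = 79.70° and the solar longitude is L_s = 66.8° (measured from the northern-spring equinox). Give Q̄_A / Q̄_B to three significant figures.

Q̄_A / Q̄_B ≈ 0.628

— Configuration A (ϕ=+4.9°):
Solar declination: sin δ = sin ε · sin L_s = sin 79.70° × sin 84.9° = 0.97999, so δ = +78.519°.
cos h₀ = −tan(+4.9°) tan(+78.519°) = -0.4221, h₀ = 2.0065 rad.
Bracket: h₀ sin ϕ sin δ + cos ϕ cos δ sin h₀ = 2.0065×0.08542×0.97999 + 0.99635×0.19905×0.90656 = 0.167966 + 0.179792 = 0.347758.
Q̄ = (S_0/π) × [bracket] = (2681/π) × 0.347758 = 296.77 W/m².
— Configuration B (ϕ=+4.9°):
Solar declination: sin δ = sin ε · sin L_s = sin 79.70° × sin 66.8° = 0.90432, so δ = +64.732°.
cos h₀ = −tan(+4.9°) tan(+64.732°) = -0.1816, h₀ = 1.7534 rad.
Bracket: h₀ sin ϕ sin δ + cos ϕ cos δ sin h₀ = 1.7534×0.08542×0.90432 + 0.99635×0.42685×0.98337 = 0.135445 + 0.418219 = 0.553664.
Q̄ = (S_0/π) × [bracket] = (2681/π) × 0.553664 = 472.49 W/m².
Ratio Q̄_A / Q̄_B = 296.77 / 472.49 = 0.6281.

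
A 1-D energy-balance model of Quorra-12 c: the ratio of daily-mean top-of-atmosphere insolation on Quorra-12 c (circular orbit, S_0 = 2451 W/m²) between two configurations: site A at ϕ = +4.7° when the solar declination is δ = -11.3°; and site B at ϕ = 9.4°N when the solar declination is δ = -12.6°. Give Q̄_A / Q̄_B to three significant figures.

Q̄_A / Q̄_B ≈ 1.05

— Configuration A (ϕ=+4.7°):
cos h₀ = −tan(+4.7°) tan(-11.300°) = 0.0164, h₀ = 1.5544 rad.
Bracket: h₀ sin ϕ sin δ + cos ϕ cos δ sin h₀ = 1.5544×0.08194×-0.19595 + 0.99664×0.98061×0.99987 = -0.024958 + 0.977188 = 0.952230.
Q̄ = (S_0/π) × [bracket] = (2451/π) × 0.952230 = 742.91 W/m².
— Configuration B (ϕ=+9.4°):
cos h₀ = −tan(+9.4°) tan(-12.600°) = 0.0370, h₀ = 1.5338 rad.
Bracket: h₀ sin ϕ sin δ + cos ϕ cos δ sin h₀ = 1.5338×0.16333×-0.21814 + 0.98657×0.97592×0.99932 = -0.054647 + 0.962159 = 0.907512.
Q̄ = (S_0/π) × [bracket] = (2451/π) × 0.907512 = 708.02 W/m².
Ratio Q̄_A / Q̄_B = 742.91 / 708.02 = 1.049.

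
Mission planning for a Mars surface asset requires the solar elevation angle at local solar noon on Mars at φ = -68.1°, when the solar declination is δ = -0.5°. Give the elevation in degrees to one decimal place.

At local noon the hour angle is zero, so the zenith angle equals |φ − δ| = |-68.1° − (-0.500°)| = 67.600°.
Elevation = 90° − 67.600° = 22.4°.

22.4°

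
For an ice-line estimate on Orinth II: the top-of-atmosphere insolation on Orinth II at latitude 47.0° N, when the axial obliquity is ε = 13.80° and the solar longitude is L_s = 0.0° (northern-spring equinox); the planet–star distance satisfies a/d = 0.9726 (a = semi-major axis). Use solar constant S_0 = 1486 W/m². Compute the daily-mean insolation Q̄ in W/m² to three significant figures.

Solar declination: sin δ = sin ε · sin L_s = sin 13.80° × sin 0.0° = 0.00000, so δ = +0.000°.
cos h₀ = −tan(+47.0°) tan(+0.000°) = -0.0000, h₀ = 1.5708 rad.
Bracket: h₀ sin ϕ sin δ + cos ϕ cos δ sin h₀ = 1.5708×0.73135×0.00000 + 0.68200×1.00000×1.00000 = 0.000000 + 0.682000 = 0.682000.
Inverse-square distance factor (a/d)² = 0.9726² = 0.945951.
Q̄ = (S_0/π) × 0.945951 × [bracket] = (1486/π) × 0.945951 × 0.682000 = 305.2 W/m².

Q̄ ≈ 305 W/m²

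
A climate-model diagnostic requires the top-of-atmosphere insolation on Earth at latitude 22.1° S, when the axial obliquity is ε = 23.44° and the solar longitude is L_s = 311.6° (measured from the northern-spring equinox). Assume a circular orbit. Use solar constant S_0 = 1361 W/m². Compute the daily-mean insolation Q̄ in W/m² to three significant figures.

Solar declination: sin δ = sin ε · sin L_s = sin 23.44° × sin 311.6° = -0.29747, so δ = -17.305°.
cos h₀ = −tan(-22.1°) tan(-17.305°) = -0.1265, h₀ = 1.6977 rad.
Bracket: h₀ sin ϕ sin δ + cos ϕ cos δ sin h₀ = 1.6977×-0.37622×-0.29747 + 0.92653×0.95473×0.99196 = 0.189997 + 0.877474 = 1.067471.
Q̄ = (S_0/π) × [bracket] = (1361/π) × 1.067471 = 462.4 W/m².

Q̄ ≈ 462 W/m²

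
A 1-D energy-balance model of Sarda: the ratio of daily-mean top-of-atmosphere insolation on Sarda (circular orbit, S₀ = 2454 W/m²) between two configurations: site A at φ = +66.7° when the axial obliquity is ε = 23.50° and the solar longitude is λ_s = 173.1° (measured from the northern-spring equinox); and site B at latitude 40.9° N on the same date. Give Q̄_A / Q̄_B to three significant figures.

— Configuration A (φ=+66.7°):
Solar declination: sin δ = sin ε · sin λ_s = sin 23.50° × sin 173.1° = 0.04790, so δ = +2.746°.
cos H₀ = −tan(+66.7°) tan(+2.746°) = -0.1114, H₀ = 1.6824 rad.
Bracket: H₀ sin φ sin δ + cos φ cos δ sin H₀ = 1.6824×0.91845×0.04790 + 0.39555×0.99885×0.99378 = 0.074015 + 0.392638 = 0.466653.
Q̄ = (S₀/π) × [bracket] = (2454/π) × 0.466653 = 364.52 W/m².
— Configuration B (φ=+40.9°):
cos H₀ = −tan(+40.9°) tan(+2.746°) = -0.0415, H₀ = 1.6124 rad.
Bracket: H₀ sin φ sin δ + cos φ cos δ sin H₀ = 1.6124×0.65474×0.04790 + 0.75585×0.99885×0.99914 = 0.050568 + 0.754331 = 0.804899.
Q̄ = (S₀/π) × [bracket] = (2454/π) × 0.804899 = 628.73 W/m².
Ratio Q̄_A / Q̄_B = 364.52 / 628.73 = 0.5798.

Q̄_A / Q̄_B ≈ 0.580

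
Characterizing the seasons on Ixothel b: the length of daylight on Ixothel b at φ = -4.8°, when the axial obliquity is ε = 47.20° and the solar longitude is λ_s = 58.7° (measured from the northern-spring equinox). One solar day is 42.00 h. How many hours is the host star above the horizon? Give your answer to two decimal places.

Solar declination: sin δ = sin ε · sin λ_s = sin 47.20° × sin 58.7° = 0.62694, so δ = +38.825°.
cos H₀ = −tan φ · tan δ = −tan(-4.8°) × tan(+38.825°) = 0.0676, so H₀ = 1.5032 rad = 86.13°.
Daylight = 2H₀/(2π) × 42.00 h = (1.5032/π) × 42.00 = 20.10 h.

20.10 h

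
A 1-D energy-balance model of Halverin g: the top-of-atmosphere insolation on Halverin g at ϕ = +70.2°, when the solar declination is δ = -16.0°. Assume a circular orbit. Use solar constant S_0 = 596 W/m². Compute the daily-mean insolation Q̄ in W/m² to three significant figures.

cos h₀ = −tan(+70.2°) tan(-16.000°) = 0.7965, h₀ = 0.6494 rad.
Bracket: h₀ sin ϕ sin δ + cos ϕ cos δ sin h₀ = 0.6494×0.94088×-0.27564 + 0.33874×0.96126×0.60468 = -0.168418 + 0.196894 = 0.028476.
Q̄ = (S_0/π) × [bracket] = (596/π) × 0.028476 = 5.402 W/m².

Q̄ ≈ 5.40 W/m²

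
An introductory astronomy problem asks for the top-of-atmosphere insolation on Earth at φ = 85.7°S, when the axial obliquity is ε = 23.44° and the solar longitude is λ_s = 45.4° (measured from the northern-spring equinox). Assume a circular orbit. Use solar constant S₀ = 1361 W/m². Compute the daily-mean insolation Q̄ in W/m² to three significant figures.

Solar declination: sin δ = sin ε · sin λ_s = sin 23.44° × sin 45.4° = 0.28324, so δ = +16.453°.
cos H₀ = −tan(-85.7°) tan(+16.453°) = 3.9278 ≥ 1 ⇒ polar night, H₀ = 0 and Q̄ = 0.

Q̄ ≈ 0.00 W/m²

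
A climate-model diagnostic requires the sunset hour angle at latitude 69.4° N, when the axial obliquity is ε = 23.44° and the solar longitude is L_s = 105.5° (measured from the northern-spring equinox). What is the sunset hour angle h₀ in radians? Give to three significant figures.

h₀ = 3.14 rad

Solar declination: sin δ = sin ε · sin L_s = sin 23.44° × sin 105.5° = 0.38332, so δ = +22.540°.
Sunrise equation: cos h₀ = −tan ϕ · tan δ = -1.1041 ≤ −1, so the Sun never sets (polar day) and h₀ = π.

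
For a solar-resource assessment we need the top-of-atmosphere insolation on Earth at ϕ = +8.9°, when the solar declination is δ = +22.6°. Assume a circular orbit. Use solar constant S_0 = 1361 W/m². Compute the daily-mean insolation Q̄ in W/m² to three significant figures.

cos h₀ = −tan(+8.9°) tan(+22.600°) = -0.0652, h₀ = 1.6360 rad.
Bracket: h₀ sin ϕ sin δ + cos ϕ cos δ sin h₀ = 1.6360×0.15471×0.38430 + 0.98796×0.92321×0.99787 = 0.097268 + 0.910152 = 1.007420.
Q̄ = (S_0/π) × [bracket] = (1361/π) × 1.007420 = 436.4 W/m².

Q̄ ≈ 436 W/m²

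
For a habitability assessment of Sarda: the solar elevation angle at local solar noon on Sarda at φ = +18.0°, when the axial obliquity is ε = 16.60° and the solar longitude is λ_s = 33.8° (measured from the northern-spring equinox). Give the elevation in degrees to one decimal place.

81.1°

Solar declination: sin δ = sin ε · sin λ_s = sin 16.60° × sin 33.8° = 0.15893, so δ = +9.145°.
At local noon the hour angle is zero, so the zenith angle equals |φ − δ| = |+18.0° − (+9.145°)| = 8.855°.
Elevation = 90° − 8.855° = 81.1°.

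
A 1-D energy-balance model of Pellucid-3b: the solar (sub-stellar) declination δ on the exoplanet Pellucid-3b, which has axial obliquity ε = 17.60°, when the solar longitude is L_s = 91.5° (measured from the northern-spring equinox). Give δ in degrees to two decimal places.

δ = +17.59°

sin δ = sin ε · sin L_s = sin 17.60° × sin 91.5° = 0.302266.
δ = arcsin(0.302266) = +17.59°.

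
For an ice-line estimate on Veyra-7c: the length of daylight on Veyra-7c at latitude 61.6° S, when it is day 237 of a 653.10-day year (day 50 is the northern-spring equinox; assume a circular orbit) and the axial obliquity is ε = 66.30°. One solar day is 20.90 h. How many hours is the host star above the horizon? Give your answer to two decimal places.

Solar longitude: L_s = 360° × (237 − 50)/653.10 = 103.078°.
sin δ = sin 66.30° × sin 103.078° = 0.89191, so δ = +63.115°.
cos h₀ = −tan ϕ · tan δ = 3.6478 ≥ 1, so the host star never rises (polar night) and h₀ = 0.
Daylight = 2h₀/(2π) × 20.90 h = (0.0000/π) × 20.90 = 0.00 h.

0.00 h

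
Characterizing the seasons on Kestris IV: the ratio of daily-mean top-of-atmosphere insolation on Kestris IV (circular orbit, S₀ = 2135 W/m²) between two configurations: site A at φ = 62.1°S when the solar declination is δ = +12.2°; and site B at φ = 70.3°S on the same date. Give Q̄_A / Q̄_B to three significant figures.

Q̄_A / Q̄_B ≈ 2.56

— Configuration A (φ=-62.1°):
cos H₀ = −tan(-62.1°) tan(+12.200°) = 0.4083, H₀ = 1.1502 rad.
Bracket: H₀ sin φ sin δ + cos φ cos δ sin H₀ = 1.1502×-0.88377×0.21132 + 0.46793×0.97742×0.91283 = -0.214809 + 0.417496 = 0.202687.
Q̄ = (S₀/π) × [bracket] = (2135/π) × 0.202687 = 137.74 W/m².
— Configuration B (φ=-70.3°):
cos H₀ = −tan(-70.3°) tan(+12.200°) = 0.6038, H₀ = 0.9225 rad.
Bracket: H₀ sin φ sin δ + cos φ cos δ sin H₀ = 0.9225×-0.94147×0.21132 + 0.33710×0.97742×0.79710 = -0.183533 + 0.262635 = 0.079102.
Q̄ = (S₀/π) × [bracket] = (2135/π) × 0.079102 = 53.757 W/m².
Ratio Q̄_A / Q̄_B = 137.74 / 53.757 = 2.562.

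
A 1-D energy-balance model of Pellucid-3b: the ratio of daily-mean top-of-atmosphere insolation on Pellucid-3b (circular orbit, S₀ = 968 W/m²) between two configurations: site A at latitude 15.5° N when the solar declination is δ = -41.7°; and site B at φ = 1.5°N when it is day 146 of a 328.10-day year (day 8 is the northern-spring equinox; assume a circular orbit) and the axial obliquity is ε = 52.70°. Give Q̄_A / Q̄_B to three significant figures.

— Configuration A (φ=+15.5°):
cos H₀ = −tan(+15.5°) tan(-41.700°) = 0.2471, H₀ = 1.3211 rad.
Bracket: H₀ sin φ sin δ + cos φ cos δ sin H₀ = 1.3211×0.26724×-0.66523 + 0.96363×0.74664×0.96899 = -0.234860 + 0.697173 = 0.462313.
Q̄ = (S₀/π) × [bracket] = (968/π) × 0.462313 = 142.45 W/m².
— Configuration B (φ=+1.5°):
Solar longitude: λ_s = 360° × (146 − 8)/328.10 = 151.417°.
sin δ = sin 52.70° × sin 151.417° = 0.38058, so δ = +22.369°.
cos H₀ = −tan(+1.5°) tan(+22.369°) = -0.0108, H₀ = 1.5816 rad.
Bracket: H₀ sin φ sin δ + cos φ cos δ sin H₀ = 1.5816×0.02618×0.38058 + 0.99966×0.92475×0.99994 = 0.015758 + 0.924380 = 0.940138.
Q̄ = (S₀/π) × [bracket] = (968/π) × 0.940138 = 289.68 W/m².
Ratio Q̄_A / Q̄_B = 142.45 / 289.68 = 0.4917.

Q̄_A / Q̄_B ≈ 0.492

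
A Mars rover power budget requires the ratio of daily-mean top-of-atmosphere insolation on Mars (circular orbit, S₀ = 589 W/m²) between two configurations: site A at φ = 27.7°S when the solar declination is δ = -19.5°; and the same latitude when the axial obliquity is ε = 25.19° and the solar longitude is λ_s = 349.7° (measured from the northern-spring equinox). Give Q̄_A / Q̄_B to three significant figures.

Q̄_A / Q̄_B ≈ 1.16

— Configuration A (φ=-27.7°):
cos H₀ = −tan(-27.7°) tan(-19.500°) = -0.1859, H₀ = 1.7578 rad.
Bracket: H₀ sin φ sin δ + cos φ cos δ sin H₀ = 1.7578×-0.46484×-0.33381 + 0.88539×0.94264×0.98257 = 0.272755 + 0.820057 = 1.092812.
Q̄ = (S₀/π) × [bracket] = (589/π) × 1.092812 = 204.89 W/m².
— Configuration B (φ=-27.7°):
Solar declination: sin δ = sin ε · sin λ_s = sin 25.19° × sin 349.7° = -0.07610, so δ = -4.365°.
cos H₀ = −tan(-27.7°) tan(-4.365°) = -0.0401, H₀ = 1.6109 rad.
Bracket: H₀ sin φ sin δ + cos φ cos δ sin H₀ = 1.6109×-0.46484×-0.07610 + 0.88539×0.99710×0.99920 = 0.056984 + 0.882116 = 0.939100.
Q̄ = (S₀/π) × [bracket] = (589/π) × 0.939100 = 176.07 W/m².
Ratio Q̄_A / Q̄_B = 204.89 / 176.07 = 1.164.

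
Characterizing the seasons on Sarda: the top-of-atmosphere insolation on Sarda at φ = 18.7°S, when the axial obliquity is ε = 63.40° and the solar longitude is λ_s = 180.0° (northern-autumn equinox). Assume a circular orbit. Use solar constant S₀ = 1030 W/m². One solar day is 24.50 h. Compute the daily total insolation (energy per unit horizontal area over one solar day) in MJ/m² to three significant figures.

Solar declination: sin δ = sin ε · sin λ_s = sin 63.40° × sin 180.0° = 0.00000, so δ = +0.000°.
cos H₀ = −tan(-18.7°) tan(+0.000°) = 0.0000, H₀ = 1.5708 rad.
Bracket: H₀ sin φ sin δ + cos φ cos δ sin H₀ = 1.5708×-0.32061×0.00000 + 0.94721×1.00000×1.00000 = -0.000000 + 0.947210 = 0.947210.
Q̄ = (S₀/π) × [bracket] = (1030/π) × 0.947210 = 310.55 W/m².
Daily total = Q̄ × 24.50 h × 3600 s/h = 310.55 × 24.50 × 3600 / 10⁶ = 27.39 MJ/m².

27.4 MJ/m²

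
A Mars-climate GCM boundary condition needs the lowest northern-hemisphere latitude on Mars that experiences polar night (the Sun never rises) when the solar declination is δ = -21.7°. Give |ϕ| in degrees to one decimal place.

|ϕ| = 68.3°

Polar night requires cos h₀ = −tan ϕ tan δ ≥ 1, i.e. tan ϕ tan δ ≤ −1.
The boundary is |tan ϕ| · |tan δ| = 1, so |ϕ| = 90° − |δ| = 90° − 21.7° = 68.3° in the northern hemisphere.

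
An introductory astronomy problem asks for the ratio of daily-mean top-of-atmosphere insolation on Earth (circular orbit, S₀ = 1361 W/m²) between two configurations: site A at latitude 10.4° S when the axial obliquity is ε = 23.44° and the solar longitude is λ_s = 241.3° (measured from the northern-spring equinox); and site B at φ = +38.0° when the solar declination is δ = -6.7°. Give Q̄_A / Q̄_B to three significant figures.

— Configuration A (φ=-10.4°):
Solar declination: sin δ = sin ε · sin λ_s = sin 23.44° × sin 241.3° = -0.34892, so δ = -20.421°.
cos H₀ = −tan(-10.4°) tan(-20.421°) = -0.0683, H₀ = 1.6392 rad.
Bracket: H₀ sin φ sin δ + cos φ cos δ sin H₀ = 1.6392×-0.18052×-0.34892 + 0.98357×0.93715×0.99766 = 0.103248 + 0.919596 = 1.022844.
Q̄ = (S₀/π) × [bracket] = (1361/π) × 1.022844 = 443.12 W/m².
— Configuration B (φ=+38.0°):
cos H₀ = −tan(+38.0°) tan(-6.700°) = 0.0918, H₀ = 1.4789 rad.
Bracket: H₀ sin φ sin δ + cos φ cos δ sin H₀ = 1.4789×0.61566×-0.11667 + 0.78801×0.99317×0.99578 = -0.106228 + 0.779325 = 0.673097.
Q̄ = (S₀/π) × [bracket] = (1361/π) × 0.673097 = 291.60 W/m².
Ratio Q̄_A / Q̄_B = 443.12 / 291.60 = 1.520.

Q̄_A / Q̄_B ≈ 1.52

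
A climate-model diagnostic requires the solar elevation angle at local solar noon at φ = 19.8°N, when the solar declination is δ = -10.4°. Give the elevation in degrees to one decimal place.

At local noon the hour angle is zero, so the zenith angle equals |φ − δ| = |+19.8° − (-10.400°)| = 30.200°.
Elevation = 90° − 30.200° = 59.8°.

59.8°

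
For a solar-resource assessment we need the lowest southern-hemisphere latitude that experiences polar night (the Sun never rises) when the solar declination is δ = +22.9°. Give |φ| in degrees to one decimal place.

|φ| = 67.1°

Polar night requires cos H₀ = −tan φ tan δ ≥ 1, i.e. tan φ tan δ ≤ −1.
The boundary is |tan φ| · |tan δ| = 1, so |φ| = 90° − |δ| = 90° − 22.9° = 67.1° in the southern hemisphere.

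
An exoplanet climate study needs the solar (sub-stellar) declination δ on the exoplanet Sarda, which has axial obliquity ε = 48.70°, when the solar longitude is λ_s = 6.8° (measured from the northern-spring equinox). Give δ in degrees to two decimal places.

δ = +5.10°

sin δ = sin ε · sin λ_s = sin 48.70° × sin 6.8° = 0.088953.
δ = arcsin(0.088953) = +5.10°.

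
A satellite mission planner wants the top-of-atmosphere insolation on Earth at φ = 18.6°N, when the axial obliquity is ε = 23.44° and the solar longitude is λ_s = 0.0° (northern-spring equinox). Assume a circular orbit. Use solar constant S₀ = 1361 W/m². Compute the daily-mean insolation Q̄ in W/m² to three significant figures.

Solar declination: sin δ = sin ε · sin λ_s = sin 23.44° × sin 0.0° = 0.00000, so δ = +0.000°.
cos H₀ = −tan(+18.6°) tan(+0.000°) = -0.0000, H₀ = 1.5708 rad.
Bracket: H₀ sin φ sin δ + cos φ cos δ sin H₀ = 1.5708×0.31896×0.00000 + 0.94777×1.00000×1.00000 = 0.000000 + 0.947770 = 0.947770.
Q̄ = (S₀/π) × [bracket] = (1361/π) × 0.947770 = 410.6 W/m².

Q̄ ≈ 411 W/m²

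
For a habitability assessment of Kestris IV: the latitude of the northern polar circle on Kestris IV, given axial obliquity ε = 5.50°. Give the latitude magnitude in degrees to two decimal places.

84.50°

The polar circle is the lowest latitude that experiences at least one full rotation of continuous daylight at the northern-summer solstice; it lies at |φ| = 90° − ε = 90° − 5.50° = 84.50°.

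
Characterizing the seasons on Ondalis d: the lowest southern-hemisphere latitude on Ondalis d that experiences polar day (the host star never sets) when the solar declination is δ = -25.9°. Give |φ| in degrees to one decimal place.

|φ| = 64.1°

Polar day requires cos H₀ = −tan φ tan δ ≤ −1, i.e. tan φ tan δ ≥ 1.
The boundary is |tan φ| · |tan δ| = 1, so |φ| = 90° − |δ| = 90° − 25.9° = 64.1° in the southern hemisphere.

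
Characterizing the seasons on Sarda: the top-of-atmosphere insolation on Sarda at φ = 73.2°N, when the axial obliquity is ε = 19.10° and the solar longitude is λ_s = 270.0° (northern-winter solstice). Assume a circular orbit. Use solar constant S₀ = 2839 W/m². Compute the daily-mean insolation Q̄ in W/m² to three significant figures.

Q̄ ≈ 0.00 W/m²

Solar declination: sin δ = sin ε · sin λ_s = sin 19.10° × sin 270.0° = -0.32722, so δ = -19.100°.
cos H₀ = −tan(+73.2°) tan(-19.100°) = 1.1469 ≥ 1 ⇒ polar night, H₀ = 0 and Q̄ = 0.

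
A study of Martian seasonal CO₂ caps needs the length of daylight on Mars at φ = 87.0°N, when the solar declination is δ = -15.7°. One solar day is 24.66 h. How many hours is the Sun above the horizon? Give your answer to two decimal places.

0.00 h

cos H₀ = −tan φ · tan δ = 5.3635 ≥ 1, so the Sun never rises (polar night) and H₀ = 0.
Daylight = 2H₀/(2π) × 24.66 h = (0.0000/π) × 24.66 = 0.00 h.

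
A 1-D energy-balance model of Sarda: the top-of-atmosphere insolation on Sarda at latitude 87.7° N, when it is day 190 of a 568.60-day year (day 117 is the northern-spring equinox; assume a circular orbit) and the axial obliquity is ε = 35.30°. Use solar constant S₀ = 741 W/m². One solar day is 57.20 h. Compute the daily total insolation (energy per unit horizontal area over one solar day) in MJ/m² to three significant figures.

Solar longitude: λ_s = 360° × (190 − 117)/568.60 = 46.219°.
sin δ = sin 35.30° × sin 46.219° = 0.41721, so δ = +24.658°.
cos H₀ = −tan(+87.7°) tan(+24.658°) = -11.4298 ≤ −1 ⇒ polar day, H₀ = π.
Bracket: H₀ sin φ sin δ + cos φ cos δ sin H₀ = 3.1416×0.99919×0.41721 + 0.04013×0.90881×0.00000 = 1.309645 + 0.000000 = 1.309645.
Q̄ = (S₀/π) × [bracket] = (741/π) × 1.309645 = 308.90 W/m².
Daily total = Q̄ × 57.20 h × 3600 s/h = 308.90 × 57.20 × 3600 / 10⁶ = 63.61 MJ/m².

63.6 MJ/m²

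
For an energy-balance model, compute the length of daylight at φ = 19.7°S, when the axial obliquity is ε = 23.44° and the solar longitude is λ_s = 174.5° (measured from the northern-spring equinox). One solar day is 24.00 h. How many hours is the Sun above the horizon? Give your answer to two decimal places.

Solar declination: sin δ = sin ε · sin λ_s = sin 23.44° × sin 174.5° = 0.03813, so δ = +2.185°.
cos H₀ = −tan φ · tan δ = −tan(-19.7°) × tan(+2.185°) = 0.0137, so H₀ = 1.5571 rad = 89.22°.
Daylight = 2H₀/(2π) × 24.00 h = (1.5571/π) × 24.00 = 11.90 h.

11.90 h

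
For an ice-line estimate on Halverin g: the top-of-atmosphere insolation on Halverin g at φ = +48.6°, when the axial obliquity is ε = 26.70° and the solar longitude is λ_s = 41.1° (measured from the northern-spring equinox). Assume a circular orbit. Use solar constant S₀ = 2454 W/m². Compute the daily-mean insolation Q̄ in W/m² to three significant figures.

Solar declination: sin δ = sin ε · sin λ_s = sin 26.70° × sin 41.1° = 0.29537, so δ = +17.180°.
cos H₀ = −tan(+48.6°) tan(+17.180°) = -0.3507, H₀ = 1.9291 rad.
Bracket: H₀ sin φ sin δ + cos φ cos δ sin H₀ = 1.9291×0.75011×0.29537 + 0.66131×0.95538×0.93650 = 0.427411 + 0.591683 = 1.019094.
Q̄ = (S₀/π) × [bracket] = (2454/π) × 1.019094 = 796.0 W/m².

Q̄ ≈ 796 W/m²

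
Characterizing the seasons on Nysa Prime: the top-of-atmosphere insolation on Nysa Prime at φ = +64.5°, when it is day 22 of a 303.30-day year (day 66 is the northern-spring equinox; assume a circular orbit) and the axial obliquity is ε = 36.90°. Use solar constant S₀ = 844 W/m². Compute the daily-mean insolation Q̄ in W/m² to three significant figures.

Solar longitude: λ_s = 360° × (22 − 66)/303.30 = -52.226°, i.e. -52.226° + 360° = 307.774°.
sin δ = sin 36.90° × sin 307.774° = -0.47459, so δ = -28.333°.
cos H₀ = −tan(+64.5°) tan(-28.333°) = 1.1304 ≥ 1 ⇒ polar night, H₀ = 0 and Q̄ = 0.

Q̄ ≈ 0.00 W/m²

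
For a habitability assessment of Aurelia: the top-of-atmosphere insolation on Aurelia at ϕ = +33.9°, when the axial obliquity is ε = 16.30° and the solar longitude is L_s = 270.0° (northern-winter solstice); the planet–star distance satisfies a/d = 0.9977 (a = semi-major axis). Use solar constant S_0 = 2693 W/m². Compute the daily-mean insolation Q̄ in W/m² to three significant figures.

Solar declination: sin δ = sin ε · sin L_s = sin 16.30° × sin 270.0° = -0.28067, so δ = -16.300°.
cos h₀ = −tan(+33.9°) tan(-16.300°) = 0.1965, h₀ = 1.3730 rad.
Bracket: h₀ sin ϕ sin δ + cos ϕ cos δ sin h₀ = 1.3730×0.55775×-0.28067 + 0.83001×0.95981×0.98050 = -0.214934 + 0.781117 = 0.566183.
Inverse-square distance factor (a/d)² = 0.9977² = 0.995405.
Q̄ = (S_0/π) × 0.995405 × [bracket] = (2693/π) × 0.995405 × 0.566183 = 483.1 W/m².

Q̄ ≈ 483 W/m²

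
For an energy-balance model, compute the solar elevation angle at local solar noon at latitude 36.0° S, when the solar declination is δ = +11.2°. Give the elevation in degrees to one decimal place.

At local noon the hour angle is zero, so the zenith angle equals |ϕ − δ| = |-36.0° − (+11.200°)| = 47.200°.
Elevation = 90° − 47.200° = 42.8°.

42.8°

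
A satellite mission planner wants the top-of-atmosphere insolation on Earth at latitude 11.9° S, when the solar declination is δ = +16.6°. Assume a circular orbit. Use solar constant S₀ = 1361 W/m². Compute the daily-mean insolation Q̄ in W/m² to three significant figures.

Q̄ ≈ 367 W/m²

cos H₀ = −tan(-11.9°) tan(+16.600°) = 0.0628, H₀ = 1.5079 rad.
Bracket: H₀ sin φ sin δ + cos φ cos δ sin H₀ = 1.5079×-0.20620×0.28569 + 0.97851×0.95832×0.99802 = -0.088829 + 0.935869 = 0.847040.
Q̄ = (S₀/π) × [bracket] = (1361/π) × 0.847040 = 367.0 W/m².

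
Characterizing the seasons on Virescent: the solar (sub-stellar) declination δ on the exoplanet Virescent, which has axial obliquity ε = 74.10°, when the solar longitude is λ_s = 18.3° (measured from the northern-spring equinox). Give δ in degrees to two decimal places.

δ = +17.58°

sin δ = sin ε · sin λ_s = sin 74.10° × sin 18.3° = 0.301980.
δ = arcsin(0.301980) = +17.58°.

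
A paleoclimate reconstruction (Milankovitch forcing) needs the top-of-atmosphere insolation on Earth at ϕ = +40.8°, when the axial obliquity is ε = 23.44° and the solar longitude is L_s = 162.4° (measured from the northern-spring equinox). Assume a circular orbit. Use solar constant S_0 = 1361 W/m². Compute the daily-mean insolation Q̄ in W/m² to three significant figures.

Q̄ ≈ 381 W/m²

Solar declination: sin δ = sin ε · sin L_s = sin 23.44° × sin 162.4° = 0.12028, so δ = +6.908°.
cos h₀ = −tan(+40.8°) tan(+6.908°) = -0.1046, h₀ = 1.6756 rad.
Bracket: h₀ sin ϕ sin δ + cos ϕ cos δ sin h₀ = 1.6756×0.65342×0.12028 + 0.75700×0.99274×0.99452 = 0.131691 + 0.747386 = 0.879077.
Q̄ = (S_0/π) × [bracket] = (1361/π) × 0.879077 = 380.8 W/m².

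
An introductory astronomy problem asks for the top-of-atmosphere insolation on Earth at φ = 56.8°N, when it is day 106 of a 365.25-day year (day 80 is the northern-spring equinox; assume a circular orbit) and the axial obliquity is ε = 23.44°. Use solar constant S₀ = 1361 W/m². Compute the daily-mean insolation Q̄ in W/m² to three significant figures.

Solar longitude: λ_s = 360° × (106 − 80)/365.25 = 25.626°.
sin δ = sin 23.44° × sin 25.626° = 0.17204, so δ = +9.907°.
cos H₀ = −tan(+56.8°) tan(+9.907°) = -0.2669, H₀ = 1.8410 rad.
Bracket: H₀ sin φ sin δ + cos φ cos δ sin H₀ = 1.8410×0.83676×0.17204 + 0.54756×0.98509×0.96373 = 0.265023 + 0.519832 = 0.784855.
Q̄ = (S₀/π) × [bracket] = (1361/π) × 0.784855 = 340.0 W/m².

Q̄ ≈ 340 W/m²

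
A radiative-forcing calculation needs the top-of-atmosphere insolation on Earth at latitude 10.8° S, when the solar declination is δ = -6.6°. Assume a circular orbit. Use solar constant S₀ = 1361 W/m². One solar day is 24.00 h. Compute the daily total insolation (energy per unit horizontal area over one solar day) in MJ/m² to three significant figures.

cos H₀ = −tan(-10.8°) tan(-6.600°) = -0.0221, H₀ = 1.5929 rad.
Bracket: H₀ sin φ sin δ + cos φ cos δ sin H₀ = 1.5929×-0.18738×-0.11494 + 0.98229×0.99337×0.99976 = 0.034307 + 0.975543 = 1.009850.
Q̄ = (S₀/π) × [bracket] = (1361/π) × 1.009850 = 437.49 W/m².
Daily total = Q̄ × 24.00 h × 3600 s/h = 437.49 × 24.00 × 3600 / 10⁶ = 37.80 MJ/m².

37.8 MJ/m²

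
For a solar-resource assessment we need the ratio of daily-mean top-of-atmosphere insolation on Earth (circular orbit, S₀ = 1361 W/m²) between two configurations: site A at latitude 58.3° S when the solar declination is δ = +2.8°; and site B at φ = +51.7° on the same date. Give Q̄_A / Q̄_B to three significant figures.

— Configuration A (φ=-58.3°):
cos H₀ = −tan(-58.3°) tan(+2.800°) = 0.0792, H₀ = 1.4915 rad.
Bracket: H₀ sin φ sin δ + cos φ cos δ sin H₀ = 1.4915×-0.85081×0.04885 + 0.52547×0.99881×0.99686 = -0.061990 + 0.523197 = 0.461207.
Q̄ = (S₀/π) × [bracket] = (1361/π) × 0.461207 = 199.80 W/m².
— Configuration B (φ=+51.7°):
cos H₀ = −tan(+51.7°) tan(+2.800°) = -0.0619, H₀ = 1.6328 rad.
Bracket: H₀ sin φ sin δ + cos φ cos δ sin H₀ = 1.6328×0.78478×0.04885 + 0.61978×0.99881×0.99808 = 0.062596 + 0.617854 = 0.680450.
Q̄ = (S₀/π) × [bracket] = (1361/π) × 0.680450 = 294.78 W/m².
Ratio Q̄_A / Q̄_B = 199.80 / 294.78 = 0.6778.

Q̄_A / Q̄_B ≈ 0.678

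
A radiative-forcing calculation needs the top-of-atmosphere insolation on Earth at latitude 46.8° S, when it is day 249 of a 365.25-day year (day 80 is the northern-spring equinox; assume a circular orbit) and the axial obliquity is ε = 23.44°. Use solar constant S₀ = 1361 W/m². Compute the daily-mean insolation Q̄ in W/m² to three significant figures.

Q̄ ≈ 251 W/m²

Solar longitude: λ_s = 360° × (249 − 80)/365.25 = 166.571°.
sin δ = sin 23.44° × sin 166.571° = 0.09238, so δ = +5.301°.
cos H₀ = −tan(-46.8°) tan(+5.301°) = 0.0988, H₀ = 1.4718 rad.
Bracket: H₀ sin φ sin δ + cos φ cos δ sin H₀ = 1.4718×-0.72897×0.09238 + 0.68455×0.99572×0.99511 = -0.099114 + 0.678287 = 0.579173.
Q̄ = (S₀/π) × [bracket] = (1361/π) × 0.579173 = 250.9 W/m².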